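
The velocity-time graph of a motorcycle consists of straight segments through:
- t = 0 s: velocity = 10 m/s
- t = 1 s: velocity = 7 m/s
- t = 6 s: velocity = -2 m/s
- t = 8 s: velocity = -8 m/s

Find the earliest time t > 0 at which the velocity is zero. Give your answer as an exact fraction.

t = 44/9 s

v changes sign on 1–6 s (from 7 to -2); the graph is linear there, so v = 0 at t = 1 + (-7)·(6 − 1)/(-2 − 7) = 44/9 s.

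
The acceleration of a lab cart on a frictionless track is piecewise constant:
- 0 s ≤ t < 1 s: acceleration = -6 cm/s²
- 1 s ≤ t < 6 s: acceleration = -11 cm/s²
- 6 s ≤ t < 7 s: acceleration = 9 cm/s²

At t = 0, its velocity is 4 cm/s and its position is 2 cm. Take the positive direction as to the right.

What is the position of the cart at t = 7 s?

-197 cm

On each constant-a segment, Δv = aΔt and Δx = v₀Δt + ½aΔt²; chain segment to segment.
0–1 s: v starts 4 cm/s; Δx = 4·1 + ½·-6·1² = 1 cm; v ends -2 cm/s.
1–6 s: v starts -2 cm/s; Δx = -2·5 + ½·-11·5² = -147.5 cm; v ends -57 cm/s.
6–7 s: v starts -57 cm/s; Δx = -57·1 + ½·9·1² = -52.5 cm; v ends -48 cm/s.
x(7) = 2 + Σ Δx = -197 cm.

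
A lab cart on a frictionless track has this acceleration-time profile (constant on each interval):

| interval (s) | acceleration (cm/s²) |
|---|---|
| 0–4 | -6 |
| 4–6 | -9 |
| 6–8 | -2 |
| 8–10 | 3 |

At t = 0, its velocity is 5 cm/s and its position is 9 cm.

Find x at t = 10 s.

-229 cm

On each constant-a segment, Δv = aΔt and Δx = v₀Δt + ½aΔt²; chain segment to segment.
0–4 s: v starts 5 cm/s; Δx = 5·4 + ½·-6·4² = -28 cm; v ends -19 cm/s.
4–6 s: v starts -19 cm/s; Δx = -19·2 + ½·-9·2² = -56 cm; v ends -37 cm/s.
6–8 s: v starts -37 cm/s; Δx = -37·2 + ½·-2·2² = -78 cm; v ends -41 cm/s.
8–10 s: v starts -41 cm/s; Δx = -41·2 + ½·3·2² = -76 cm; v ends -35 cm/s.
x(10) = 9 + Σ Δx = -229 cm.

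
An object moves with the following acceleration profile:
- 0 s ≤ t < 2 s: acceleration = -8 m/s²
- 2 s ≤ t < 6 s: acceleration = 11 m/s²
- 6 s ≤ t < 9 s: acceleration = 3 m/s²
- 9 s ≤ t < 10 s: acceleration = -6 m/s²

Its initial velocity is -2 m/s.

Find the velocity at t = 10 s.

29 m/s

Δv equals the area under the a-t graph; then v = v₀ + Δv.
0–2 s: -8 × 2 = -16 m/s
2–6 s: 11 × 4 = 44 m/s
6–9 s: 3 × 3 = 9 m/s
9–10 s: -6 × 1 = -6 m/s
Δv = 31 m/s, so v(10) = -2 + (31) = 29 m/s.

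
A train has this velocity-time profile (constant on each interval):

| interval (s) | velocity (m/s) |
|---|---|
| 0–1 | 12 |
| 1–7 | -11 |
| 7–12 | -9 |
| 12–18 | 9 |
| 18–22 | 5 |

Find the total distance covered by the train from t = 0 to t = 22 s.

Distance (not displacement) is the total path length: add the absolute areas under v-t.
0–1 s: |12| × 1 = 12 m
1–7 s: |-11| × 6 = 66 m
7–12 s: |-9| × 5 = 45 m
12–18 s: |9| × 6 = 54 m
18–22 s: |5| × 4 = 20 m
Total distance = 197 m

197 m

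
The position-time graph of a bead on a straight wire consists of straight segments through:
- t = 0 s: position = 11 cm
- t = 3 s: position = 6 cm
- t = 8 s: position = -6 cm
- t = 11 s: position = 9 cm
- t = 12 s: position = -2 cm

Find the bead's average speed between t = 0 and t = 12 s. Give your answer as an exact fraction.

43/12 cm/s

Average speed = (total path length)/(elapsed time); on a piecewise-linear x-t graph the path length is Σ|Δx|.
0–3 s: |Δx| = |6 − 11| = 5 cm
3–8 s: |Δx| = |-6 − 6| = 12 cm
8–11 s: |Δx| = |9 − -6| = 15 cm
11–12 s: |Δx| = |-2 − 9| = 11 cm
Total path = 43 cm; average speed = 43/12 = 43/12 cm/s.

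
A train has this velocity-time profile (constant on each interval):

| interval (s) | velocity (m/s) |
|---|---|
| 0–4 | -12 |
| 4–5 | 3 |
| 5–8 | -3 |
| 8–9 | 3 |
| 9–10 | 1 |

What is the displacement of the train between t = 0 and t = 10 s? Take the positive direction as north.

Displacement is the signed area under the v-t curve.
0–4 s: -12 × 4 = -48 m
4–5 s: 3 × 1 = 3 m
5–8 s: -3 × 3 = -9 m
8–9 s: 3 × 1 = 3 m
9–10 s: 1 × 1 = 1 m
Net displacement = -50 m

-50 m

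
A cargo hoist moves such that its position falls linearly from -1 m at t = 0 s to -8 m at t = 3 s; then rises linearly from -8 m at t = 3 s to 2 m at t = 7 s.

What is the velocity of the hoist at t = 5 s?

Velocity is the slope of the x-t graph on 3–7 s: (2 − -8)/(7 − 3) = 2.5 m/s.

2.5 m/s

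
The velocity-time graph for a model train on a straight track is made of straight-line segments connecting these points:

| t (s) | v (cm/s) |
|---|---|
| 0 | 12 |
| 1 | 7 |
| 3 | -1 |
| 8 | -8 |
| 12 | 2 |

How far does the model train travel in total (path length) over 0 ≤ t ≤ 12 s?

Distance (not displacement) is the total path length: add the absolute areas under v-t.
0–1 s: |½(12 + 7)(1)| = 9.5 cm
1–3 s: v = 0 at t = 2.75 s; triangle areas 6.125 + 0.125 = 6.25 cm
3–8 s: |½(-1 + -8)(5)| = 22.5 cm
8–12 s: v = 0 at t = 11.2 s; triangle areas 12.8 + 0.8 = 13.6 cm
Total distance = 51.85 cm

51.85 cm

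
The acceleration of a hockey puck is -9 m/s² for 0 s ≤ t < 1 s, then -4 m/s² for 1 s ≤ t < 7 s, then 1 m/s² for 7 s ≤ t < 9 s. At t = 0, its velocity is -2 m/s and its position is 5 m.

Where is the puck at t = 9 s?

On each constant-a segment, Δv = aΔt and Δx = v₀Δt + ½aΔt²; chain segment to segment.
0–1 s: v starts -2 m/s; Δx = -2·1 + ½·-9·1² = -6.5 m; v ends -11 m/s.
1–7 s: v starts -11 m/s; Δx = -11·6 + ½·-4·6² = -138 m; v ends -35 m/s.
7–9 s: v starts -35 m/s; Δx = -35·2 + ½·1·2² = -68 m; v ends -33 m/s.
x(9) = 5 + Σ Δx = -207.5 m.

-207.5 m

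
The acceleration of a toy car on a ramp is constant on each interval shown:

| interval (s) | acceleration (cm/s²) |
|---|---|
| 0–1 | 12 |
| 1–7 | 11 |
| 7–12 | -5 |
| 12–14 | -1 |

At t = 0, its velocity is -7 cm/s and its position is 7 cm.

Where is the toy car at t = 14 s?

616.5 cm

On each constant-a segment, Δv = aΔt and Δx = v₀Δt + ½aΔt²; chain segment to segment.
0–1 s: v starts -7 cm/s; Δx = -7·1 + ½·12·1² = -1 cm; v ends 5 cm/s.
1–7 s: v starts 5 cm/s; Δx = 5·6 + ½·11·6² = 228 cm; v ends 71 cm/s.
7–12 s: v starts 71 cm/s; Δx = 71·5 + ½·-5·5² = 292.5 cm; v ends 46 cm/s.
12–14 s: v starts 46 cm/s; Δx = 46·2 + ½·-1·2² = 90 cm; v ends 44 cm/s.
x(14) = 7 + Σ Δx = 616.5 cm.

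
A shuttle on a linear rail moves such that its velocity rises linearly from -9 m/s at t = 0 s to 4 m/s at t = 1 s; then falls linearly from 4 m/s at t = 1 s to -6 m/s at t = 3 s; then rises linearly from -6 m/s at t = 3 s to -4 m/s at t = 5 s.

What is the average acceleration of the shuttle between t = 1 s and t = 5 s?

Average acceleration = Δv/Δt = (-4 − 4)/(5 − 1) = -2 m/s².

-2 m/s²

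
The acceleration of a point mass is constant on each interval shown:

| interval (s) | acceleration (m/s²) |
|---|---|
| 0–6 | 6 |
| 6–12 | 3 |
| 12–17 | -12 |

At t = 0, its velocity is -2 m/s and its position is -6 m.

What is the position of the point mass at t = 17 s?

On each constant-a segment, Δv = aΔt and Δx = v₀Δt + ½aΔt²; chain segment to segment.
0–6 s: v starts -2 m/s; Δx = -2·6 + ½·6·6² = 96 m; v ends 34 m/s.
6–12 s: v starts 34 m/s; Δx = 34·6 + ½·3·6² = 258 m; v ends 52 m/s.
12–17 s: v starts 52 m/s; Δx = 52·5 + ½·-12·5² = 110 m; v ends -8 m/s.
x(17) = -6 + Σ Δx = 458 m.

458 m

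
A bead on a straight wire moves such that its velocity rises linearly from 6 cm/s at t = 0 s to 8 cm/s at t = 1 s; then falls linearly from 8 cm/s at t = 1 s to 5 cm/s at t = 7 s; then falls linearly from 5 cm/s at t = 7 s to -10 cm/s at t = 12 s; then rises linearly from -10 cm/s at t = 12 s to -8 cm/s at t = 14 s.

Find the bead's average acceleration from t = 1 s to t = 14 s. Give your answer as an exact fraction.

Average acceleration = Δv/Δt = (-8 − 8)/(14 − 1) = -16/13 cm/s².

-16/13 cm/s²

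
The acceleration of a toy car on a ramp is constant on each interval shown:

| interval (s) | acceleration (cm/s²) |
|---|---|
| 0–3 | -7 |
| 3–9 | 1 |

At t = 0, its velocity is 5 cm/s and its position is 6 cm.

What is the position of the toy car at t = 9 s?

-88.5 cm

On each constant-a segment, Δv = aΔt and Δx = v₀Δt + ½aΔt²; chain segment to segment.
0–3 s: v starts 5 cm/s; Δx = 5·3 + ½·-7·3² = -16.5 cm; v ends -16 cm/s.
3–9 s: v starts -16 cm/s; Δx = -16·6 + ½·1·6² = -78 cm; v ends -10 cm/s.
x(9) = 6 + Σ Δx = -88.5 cm.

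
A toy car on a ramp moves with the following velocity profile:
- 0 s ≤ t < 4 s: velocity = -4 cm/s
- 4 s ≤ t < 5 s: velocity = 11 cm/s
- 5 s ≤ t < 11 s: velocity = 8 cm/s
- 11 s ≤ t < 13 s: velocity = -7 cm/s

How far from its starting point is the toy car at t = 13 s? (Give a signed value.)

Net displacement equals the area under the velocity-time graph (areas below the axis count negative).
0–4 s: -4 × 4 = -16 cm
4–5 s: 11 × 1 = 11 cm
5–11 s: 8 × 6 = 48 cm
11–13 s: -7 × 2 = -14 cm
Net displacement = 29 cm

29 cm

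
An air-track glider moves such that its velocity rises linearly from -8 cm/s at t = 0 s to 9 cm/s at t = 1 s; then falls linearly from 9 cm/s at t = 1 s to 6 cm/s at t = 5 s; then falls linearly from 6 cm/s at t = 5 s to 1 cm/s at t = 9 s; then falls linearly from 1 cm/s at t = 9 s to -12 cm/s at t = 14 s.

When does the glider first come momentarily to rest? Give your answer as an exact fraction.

v changes sign on 0–1 s (from -8 to 9); the graph is linear there, so v = 0 at t = 0 + (8)·(1 − 0)/(9 − -8) = 8/17 s.

t = 8/17 s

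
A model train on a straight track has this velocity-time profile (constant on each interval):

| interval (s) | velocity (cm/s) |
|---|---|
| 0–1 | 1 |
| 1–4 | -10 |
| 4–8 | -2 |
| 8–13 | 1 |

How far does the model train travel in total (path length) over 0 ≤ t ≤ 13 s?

44 cm

Total distance travelled is ∫|v| dt — sum the magnitudes of each area piece.
0–1 s: |1| × 1 = 1 cm
1–4 s: |-10| × 3 = 30 cm
4–8 s: |-2| × 4 = 8 cm
8–13 s: |1| × 5 = 5 cm
Total distance = 44 cm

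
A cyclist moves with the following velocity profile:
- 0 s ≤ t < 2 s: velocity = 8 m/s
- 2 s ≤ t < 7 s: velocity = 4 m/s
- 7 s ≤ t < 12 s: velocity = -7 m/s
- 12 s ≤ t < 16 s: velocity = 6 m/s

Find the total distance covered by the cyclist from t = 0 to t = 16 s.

95 m

Distance (not displacement) is the total path length: add the absolute areas under v-t.
0–2 s: |8| × 2 = 16 m
2–7 s: |4| × 5 = 20 m
7–12 s: |-7| × 5 = 35 m
12–16 s: |6| × 4 = 24 m
Total distance = 95 m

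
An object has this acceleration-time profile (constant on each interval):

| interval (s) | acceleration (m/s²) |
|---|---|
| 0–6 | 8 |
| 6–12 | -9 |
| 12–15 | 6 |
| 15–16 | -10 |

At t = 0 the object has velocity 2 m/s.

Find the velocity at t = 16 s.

4 m/s

Δv equals the area under the a-t graph; then v = v₀ + Δv.
0–6 s: 8 × 6 = 48 m/s
6–12 s: -9 × 6 = -54 m/s
12–15 s: 6 × 3 = 18 m/s
15–16 s: -10 × 1 = -10 m/s
Δv = 2 m/s, so v(16) = 2 + (2) = 4 m/s.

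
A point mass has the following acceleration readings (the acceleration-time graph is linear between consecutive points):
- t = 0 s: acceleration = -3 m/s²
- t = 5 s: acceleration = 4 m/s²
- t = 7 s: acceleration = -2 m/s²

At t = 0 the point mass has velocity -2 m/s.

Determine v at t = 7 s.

2.5 m/s

Δv equals the area under the a-t graph; then v = v₀ + Δv.
0–5 s: ½(-3 + 4)(5) = 2.5 m/s
5–7 s: ½(4 + -2)(2) = 2 m/s
Δv = 4.5 m/s, so v(7) = -2 + (4.5) = 2.5 m/s.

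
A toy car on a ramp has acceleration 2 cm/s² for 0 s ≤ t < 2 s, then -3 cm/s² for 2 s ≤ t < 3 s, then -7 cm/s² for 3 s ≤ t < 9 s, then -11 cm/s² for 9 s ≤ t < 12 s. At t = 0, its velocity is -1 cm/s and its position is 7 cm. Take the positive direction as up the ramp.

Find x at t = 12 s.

On each constant-a segment, Δv = aΔt and Δx = v₀Δt + ½aΔt²; chain segment to segment.
0–2 s: v starts -1 cm/s; Δx = -1·2 + ½·2·2² = 2 cm; v ends 3 cm/s.
2–3 s: v starts 3 cm/s; Δx = 3·1 + ½·-3·1² = 1.5 cm; v ends 0 cm/s.
3–9 s: v starts 0 cm/s; Δx = 0·6 + ½·-7·6² = -126 cm; v ends -42 cm/s.
9–12 s: v starts -42 cm/s; Δx = -42·3 + ½·-11·3² = -175.5 cm; v ends -75 cm/s.
x(12) = 7 + Σ Δx = -291 cm.

-291 cm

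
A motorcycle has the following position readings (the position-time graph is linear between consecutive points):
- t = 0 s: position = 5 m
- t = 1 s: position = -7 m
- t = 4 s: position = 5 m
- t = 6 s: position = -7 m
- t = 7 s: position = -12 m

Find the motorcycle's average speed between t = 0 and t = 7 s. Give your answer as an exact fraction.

Average speed = (total path length)/(elapsed time); on a piecewise-linear x-t graph the path length is Σ|Δx|.
0–1 s: |Δx| = |-7 − 5| = 12 m
1–4 s: |Δx| = |5 − -7| = 12 m
4–6 s: |Δx| = |-7 − 5| = 12 m
6–7 s: |Δx| = |-12 − -7| = 5 m
Total path = 41 m; average speed = 41/7 = 41/7 m/s.

41/7 m/s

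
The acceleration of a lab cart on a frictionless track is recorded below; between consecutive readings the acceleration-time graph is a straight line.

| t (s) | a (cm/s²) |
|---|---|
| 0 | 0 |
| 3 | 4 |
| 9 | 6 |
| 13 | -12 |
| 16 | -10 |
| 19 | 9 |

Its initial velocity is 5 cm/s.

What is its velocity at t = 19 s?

Δv equals the area under the a-t graph; then v = v₀ + Δv.
0–3 s: ½(0 + 4)(3) = 6 cm/s
3–9 s: ½(4 + 6)(6) = 30 cm/s
9–13 s: ½(6 + -12)(4) = -12 cm/s
13–16 s: ½(-12 + -10)(3) = -33 cm/s
16–19 s: ½(-10 + 9)(3) = -1.5 cm/s
Δv = -10.5 cm/s, so v(19) = 5 + (-10.5) = -5.5 cm/s.

-5.5 cm/s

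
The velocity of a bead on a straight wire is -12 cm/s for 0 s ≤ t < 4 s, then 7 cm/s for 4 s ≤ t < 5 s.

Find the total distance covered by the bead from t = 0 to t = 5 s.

55 cm

Total distance travelled is ∫|v| dt — sum the magnitudes of each area piece.
0–4 s: |-12| × 4 = 48 cm
4–5 s: |7| × 1 = 7 cm
Total distance = 55 cm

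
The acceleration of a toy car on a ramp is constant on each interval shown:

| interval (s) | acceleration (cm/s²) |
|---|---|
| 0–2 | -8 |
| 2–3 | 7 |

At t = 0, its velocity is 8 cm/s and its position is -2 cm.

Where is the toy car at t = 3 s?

-6.5 cm

On each constant-a segment, Δv = aΔt and Δx = v₀Δt + ½aΔt²; chain segment to segment.
0–2 s: v starts 8 cm/s; Δx = 8·2 + ½·-8·2² = 0 cm; v ends -8 cm/s.
2–3 s: v starts -8 cm/s; Δx = -8·1 + ½·7·1² = -4.5 cm; v ends -1 cm/s.
x(3) = -2 + Σ Δx = -6.5 cm.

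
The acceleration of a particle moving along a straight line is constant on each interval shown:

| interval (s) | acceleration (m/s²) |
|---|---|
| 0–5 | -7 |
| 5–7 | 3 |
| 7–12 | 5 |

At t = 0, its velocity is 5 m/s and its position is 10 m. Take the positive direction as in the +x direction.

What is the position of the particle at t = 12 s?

-164 m

On each constant-a segment, Δv = aΔt and Δx = v₀Δt + ½aΔt²; chain segment to segment.
0–5 s: v starts 5 m/s; Δx = 5·5 + ½·-7·5² = -62.5 m; v ends -30 m/s.
5–7 s: v starts -30 m/s; Δx = -30·2 + ½·3·2² = -54 m; v ends -24 m/s.
7–12 s: v starts -24 m/s; Δx = -24·5 + ½·5·5² = -57.5 m; v ends 1 m/s.
x(12) = 10 + Σ Δx = -164 m.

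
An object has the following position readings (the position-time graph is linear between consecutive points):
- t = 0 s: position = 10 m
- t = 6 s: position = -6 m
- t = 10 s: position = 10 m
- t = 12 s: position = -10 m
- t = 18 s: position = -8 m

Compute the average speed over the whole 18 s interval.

3 m/s

Average speed = (total path length)/(elapsed time); on a piecewise-linear x-t graph the path length is Σ|Δx|.
0–6 s: |Δx| = |-6 − 10| = 16 m
6–10 s: |Δx| = |10 − -6| = 16 m
10–12 s: |Δx| = |-10 − 10| = 20 m
12–18 s: |Δx| = |-8 − -10| = 2 m
Total path = 54 m; average speed = 54/18 = 3 m/s.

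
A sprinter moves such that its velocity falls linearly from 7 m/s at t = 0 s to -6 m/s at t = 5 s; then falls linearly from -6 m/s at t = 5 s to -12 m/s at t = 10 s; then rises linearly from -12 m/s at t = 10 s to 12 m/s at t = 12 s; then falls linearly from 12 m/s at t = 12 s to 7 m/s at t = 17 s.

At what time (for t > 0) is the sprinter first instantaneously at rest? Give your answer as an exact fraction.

v changes sign on 0–5 s (from 7 to -6); the graph is linear there, so v = 0 at t = 0 + (-7)·(5 − 0)/(-6 − 7) = 35/13 s.

t = 35/13 s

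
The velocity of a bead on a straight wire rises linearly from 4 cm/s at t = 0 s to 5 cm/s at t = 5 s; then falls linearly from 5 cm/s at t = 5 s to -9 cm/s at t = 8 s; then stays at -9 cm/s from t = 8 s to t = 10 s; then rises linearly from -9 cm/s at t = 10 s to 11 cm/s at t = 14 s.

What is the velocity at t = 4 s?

4.8 cm/s

On 0–5 s the graph is linear from 4 to 5 cm/s: v(4) = 4 + (5 − 4)·(4 − 0)/(5 − 0) = 4.8 cm/s.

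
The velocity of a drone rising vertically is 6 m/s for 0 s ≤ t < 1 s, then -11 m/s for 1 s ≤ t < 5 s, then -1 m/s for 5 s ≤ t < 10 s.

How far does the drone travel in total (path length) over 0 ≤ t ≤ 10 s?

55 m

Distance (not displacement) is the total path length: add the absolute areas under v-t.
0–1 s: |6| × 1 = 6 m
1–5 s: |-11| × 4 = 44 m
5–10 s: |-1| × 5 = 5 m
Total distance = 55 m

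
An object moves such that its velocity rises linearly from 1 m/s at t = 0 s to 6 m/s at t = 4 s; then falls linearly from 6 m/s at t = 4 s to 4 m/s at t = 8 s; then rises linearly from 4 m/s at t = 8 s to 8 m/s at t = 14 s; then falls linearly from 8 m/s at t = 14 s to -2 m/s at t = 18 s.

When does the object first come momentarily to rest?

v changes sign on 14–18 s (from 8 to -2); the graph is linear there, so v = 0 at t = 14 + (-8)·(18 − 14)/(-2 − 8) = 17.2 s.

t = 17.2 s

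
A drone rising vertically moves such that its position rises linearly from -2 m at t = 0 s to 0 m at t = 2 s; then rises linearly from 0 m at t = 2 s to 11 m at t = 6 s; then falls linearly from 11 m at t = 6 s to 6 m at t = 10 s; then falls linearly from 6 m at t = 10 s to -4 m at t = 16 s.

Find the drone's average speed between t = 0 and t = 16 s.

1.75 m/s

Average speed = (total path length)/(elapsed time); on a piecewise-linear x-t graph the path length is Σ|Δx|.
0–2 s: |Δx| = |0 − -2| = 2 m
2–6 s: |Δx| = |11 − 0| = 11 m
6–10 s: |Δx| = |6 − 11| = 5 m
10–16 s: |Δx| = |-4 − 6| = 10 m
Total path = 28 m; average speed = 28/16 = 1.75 m/s.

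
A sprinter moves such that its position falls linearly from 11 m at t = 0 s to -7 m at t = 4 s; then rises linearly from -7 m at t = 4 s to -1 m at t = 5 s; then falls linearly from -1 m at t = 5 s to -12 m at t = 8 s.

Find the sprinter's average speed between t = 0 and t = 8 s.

4.375 m/s

Average speed = (total path length)/(elapsed time); on a piecewise-linear x-t graph the path length is Σ|Δx|.
0–4 s: |Δx| = |-7 − 11| = 18 m
4–5 s: |Δx| = |-1 − -7| = 6 m
5–8 s: |Δx| = |-12 − -1| = 11 m
Total path = 35 m; average speed = 35/8 = 4.375 m/s.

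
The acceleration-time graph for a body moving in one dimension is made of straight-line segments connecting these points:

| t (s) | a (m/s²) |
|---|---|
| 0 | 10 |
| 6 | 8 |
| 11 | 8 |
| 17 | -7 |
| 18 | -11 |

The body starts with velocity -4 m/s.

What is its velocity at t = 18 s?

84 m/s

Δv equals the area under the a-t graph; then v = v₀ + Δv.
0–6 s: ½(10 + 8)(6) = 54 m/s
6–11 s: 8 × 5 = 40 m/s
11–17 s: ½(8 + -7)(6) = 3 m/s
17–18 s: ½(-7 + -11)(1) = -9 m/s
Δv = 88 m/s, so v(18) = -4 + (88) = 84 m/s.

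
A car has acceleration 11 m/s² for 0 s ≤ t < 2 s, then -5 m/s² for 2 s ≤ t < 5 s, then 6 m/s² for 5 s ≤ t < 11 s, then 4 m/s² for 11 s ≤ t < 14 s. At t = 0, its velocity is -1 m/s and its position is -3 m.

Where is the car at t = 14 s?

345.5 m

On each constant-a segment, Δv = aΔt and Δx = v₀Δt + ½aΔt²; chain segment to segment.
0–2 s: v starts -1 m/s; Δx = -1·2 + ½·11·2² = 20 m; v ends 21 m/s.
2–5 s: v starts 21 m/s; Δx = 21·3 + ½·-5·3² = 40.5 m; v ends 6 m/s.
5–11 s: v starts 6 m/s; Δx = 6·6 + ½·6·6² = 144 m; v ends 42 m/s.
11–14 s: v starts 42 m/s; Δx = 42·3 + ½·4·3² = 144 m; v ends 54 m/s.
x(14) = -3 + Σ Δx = 345.5 m.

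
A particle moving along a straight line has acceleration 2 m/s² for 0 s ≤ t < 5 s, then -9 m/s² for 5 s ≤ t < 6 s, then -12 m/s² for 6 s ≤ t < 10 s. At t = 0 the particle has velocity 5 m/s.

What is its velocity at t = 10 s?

-42 m/s

Δv equals the area under the a-t graph; then v = v₀ + Δv.
0–5 s: 2 × 5 = 10 m/s
5–6 s: -9 × 1 = -9 m/s
6–10 s: -12 × 4 = -48 m/s
Δv = -47 m/s, so v(10) = 5 + (-47) = -42 m/s.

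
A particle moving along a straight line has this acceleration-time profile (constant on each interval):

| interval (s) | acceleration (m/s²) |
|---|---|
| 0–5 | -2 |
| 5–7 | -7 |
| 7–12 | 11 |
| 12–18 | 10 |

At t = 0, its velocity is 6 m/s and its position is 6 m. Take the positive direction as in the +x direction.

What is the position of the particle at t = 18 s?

438.5 m

On each constant-a segment, Δv = aΔt and Δx = v₀Δt + ½aΔt²; chain segment to segment.
0–5 s: v starts 6 m/s; Δx = 6·5 + ½·-2·5² = 5 m; v ends -4 m/s.
5–7 s: v starts -4 m/s; Δx = -4·2 + ½·-7·2² = -22 m; v ends -18 m/s.
7–12 s: v starts -18 m/s; Δx = -18·5 + ½·11·5² = 47.5 m; v ends 37 m/s.
12–18 s: v starts 37 m/s; Δx = 37·6 + ½·10·6² = 402 m; v ends 97 m/s.
x(18) = 6 + Σ Δx = 438.5 m.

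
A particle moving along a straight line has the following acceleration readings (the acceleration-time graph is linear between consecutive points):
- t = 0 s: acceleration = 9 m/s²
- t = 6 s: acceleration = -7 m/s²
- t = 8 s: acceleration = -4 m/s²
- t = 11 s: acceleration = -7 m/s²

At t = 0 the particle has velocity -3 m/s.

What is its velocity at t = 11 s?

-24.5 m/s

Δv equals the area under the a-t graph; then v = v₀ + Δv.
0–6 s: ½(9 + -7)(6) = 6 m/s
6–8 s: ½(-7 + -4)(2) = -11 m/s
8–11 s: ½(-4 + -7)(3) = -16.5 m/s
Δv = -21.5 m/s, so v(11) = -3 + (-21.5) = -24.5 m/s.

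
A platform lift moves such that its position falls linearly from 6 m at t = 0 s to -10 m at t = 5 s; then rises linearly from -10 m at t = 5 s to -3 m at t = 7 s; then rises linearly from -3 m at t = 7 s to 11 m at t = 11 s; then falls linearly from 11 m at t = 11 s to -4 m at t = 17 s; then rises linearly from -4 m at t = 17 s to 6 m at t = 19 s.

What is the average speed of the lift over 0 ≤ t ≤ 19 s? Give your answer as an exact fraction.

Average speed = (total path length)/(elapsed time); on a piecewise-linear x-t graph the path length is Σ|Δx|.
0–5 s: |Δx| = |-10 − 6| = 16 m
5–7 s: |Δx| = |-3 − -10| = 7 m
7–11 s: |Δx| = |11 − -3| = 14 m
11–17 s: |Δx| = |-4 − 11| = 15 m
17–19 s: |Δx| = |6 − -4| = 10 m
Total path = 62 m; average speed = 62/19 = 62/19 m/s.

62/19 m/s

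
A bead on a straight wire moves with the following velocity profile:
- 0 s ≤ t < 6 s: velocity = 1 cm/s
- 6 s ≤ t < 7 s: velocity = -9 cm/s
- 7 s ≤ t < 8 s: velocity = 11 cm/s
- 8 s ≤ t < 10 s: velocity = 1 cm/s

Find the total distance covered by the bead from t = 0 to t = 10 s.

Distance (not displacement) is the total path length: add the absolute areas under v-t.
0–6 s: |1| × 6 = 6 cm
6–7 s: |-9| × 1 = 9 cm
7–8 s: |11| × 1 = 11 cm
8–10 s: |1| × 2 = 2 cm
Total distance = 28 cm

28 cm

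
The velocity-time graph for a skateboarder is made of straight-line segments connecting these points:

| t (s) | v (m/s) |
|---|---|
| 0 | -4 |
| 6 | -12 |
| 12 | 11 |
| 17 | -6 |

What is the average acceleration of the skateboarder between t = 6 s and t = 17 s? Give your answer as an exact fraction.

Average acceleration = Δv/Δt = (-6 − -12)/(17 − 6) = 6/11 m/s².

6/11 m/s²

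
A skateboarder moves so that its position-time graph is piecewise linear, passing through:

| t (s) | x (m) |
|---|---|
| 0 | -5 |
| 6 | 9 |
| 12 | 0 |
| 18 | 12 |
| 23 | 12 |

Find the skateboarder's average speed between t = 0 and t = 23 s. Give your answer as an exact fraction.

35/23 m/s

Average speed = (total path length)/(elapsed time); on a piecewise-linear x-t graph the path length is Σ|Δx|.
0–6 s: |Δx| = |9 − -5| = 14 m
6–12 s: |Δx| = |0 − 9| = 9 m
12–18 s: |Δx| = |12 − 0| = 12 m
18–23 s: |Δx| = |12 − 12| = 0 m
Total path = 35 m; average speed = 35/23 = 35/23 m/s.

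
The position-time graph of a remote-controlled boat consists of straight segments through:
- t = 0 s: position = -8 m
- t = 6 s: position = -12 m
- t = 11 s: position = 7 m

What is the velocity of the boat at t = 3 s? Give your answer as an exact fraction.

-2/3 m/s

Velocity is the slope of the x-t graph on 0–6 s: (-12 − -8)/(6 − 0) = -2/3 m/s.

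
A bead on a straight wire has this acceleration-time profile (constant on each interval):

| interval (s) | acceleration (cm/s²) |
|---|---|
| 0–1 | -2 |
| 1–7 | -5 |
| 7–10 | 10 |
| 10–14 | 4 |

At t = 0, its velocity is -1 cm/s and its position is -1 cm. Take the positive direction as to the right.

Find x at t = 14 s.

-145 cm

On each constant-a segment, Δv = aΔt and Δx = v₀Δt + ½aΔt²; chain segment to segment.
0–1 s: v starts -1 cm/s; Δx = -1·1 + ½·-2·1² = -2 cm; v ends -3 cm/s.
1–7 s: v starts -3 cm/s; Δx = -3·6 + ½·-5·6² = -108 cm; v ends -33 cm/s.
7–10 s: v starts -33 cm/s; Δx = -33·3 + ½·10·3² = -54 cm; v ends -3 cm/s.
10–14 s: v starts -3 cm/s; Δx = -3·4 + ½·4·4² = 20 cm; v ends 13 cm/s.
x(14) = -1 + Σ Δx = -145 cm.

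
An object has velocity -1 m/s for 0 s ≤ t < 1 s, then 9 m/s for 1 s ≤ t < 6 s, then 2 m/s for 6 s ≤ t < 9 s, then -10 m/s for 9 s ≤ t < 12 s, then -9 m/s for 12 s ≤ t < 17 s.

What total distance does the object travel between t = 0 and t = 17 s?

127 m

Total distance travelled is ∫|v| dt — sum the magnitudes of each area piece.
0–1 s: |-1| × 1 = 1 m
1–6 s: |9| × 5 = 45 m
6–9 s: |2| × 3 = 6 m
9–12 s: |-10| × 3 = 30 m
12–17 s: |-9| × 5 = 45 m
Total distance = 127 m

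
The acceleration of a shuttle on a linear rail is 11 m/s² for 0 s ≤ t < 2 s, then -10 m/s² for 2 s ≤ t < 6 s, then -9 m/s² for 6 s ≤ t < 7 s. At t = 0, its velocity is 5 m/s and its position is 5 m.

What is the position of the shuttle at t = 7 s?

47.5 m

On each constant-a segment, Δv = aΔt and Δx = v₀Δt + ½aΔt²; chain segment to segment.
0–2 s: v starts 5 m/s; Δx = 5·2 + ½·11·2² = 32 m; v ends 27 m/s.
2–6 s: v starts 27 m/s; Δx = 27·4 + ½·-10·4² = 28 m; v ends -13 m/s.
6–7 s: v starts -13 m/s; Δx = -13·1 + ½·-9·1² = -17.5 m; v ends -22 m/s.
x(7) = 5 + Σ Δx = 47.5 m.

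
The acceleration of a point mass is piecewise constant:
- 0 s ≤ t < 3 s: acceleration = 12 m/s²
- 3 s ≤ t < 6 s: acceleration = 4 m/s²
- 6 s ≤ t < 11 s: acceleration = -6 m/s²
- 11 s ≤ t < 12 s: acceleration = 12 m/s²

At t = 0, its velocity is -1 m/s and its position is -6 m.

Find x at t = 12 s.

On each constant-a segment, Δv = aΔt and Δx = v₀Δt + ½aΔt²; chain segment to segment.
0–3 s: v starts -1 m/s; Δx = -1·3 + ½·12·3² = 51 m; v ends 35 m/s.
3–6 s: v starts 35 m/s; Δx = 35·3 + ½·4·3² = 123 m; v ends 47 m/s.
6–11 s: v starts 47 m/s; Δx = 47·5 + ½·-6·5² = 160 m; v ends 17 m/s.
11–12 s: v starts 17 m/s; Δx = 17·1 + ½·12·1² = 23 m; v ends 29 m/s.
x(12) = -6 + Σ Δx = 351 m.

351 m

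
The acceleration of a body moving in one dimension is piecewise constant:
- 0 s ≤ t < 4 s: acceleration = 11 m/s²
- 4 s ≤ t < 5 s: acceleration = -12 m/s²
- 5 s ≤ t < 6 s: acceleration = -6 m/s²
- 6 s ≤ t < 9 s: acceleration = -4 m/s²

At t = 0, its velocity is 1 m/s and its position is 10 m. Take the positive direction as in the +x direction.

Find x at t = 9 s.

On each constant-a segment, Δv = aΔt and Δx = v₀Δt + ½aΔt²; chain segment to segment.
0–4 s: v starts 1 m/s; Δx = 1·4 + ½·11·4² = 92 m; v ends 45 m/s.
4–5 s: v starts 45 m/s; Δx = 45·1 + ½·-12·1² = 39 m; v ends 33 m/s.
5–6 s: v starts 33 m/s; Δx = 33·1 + ½·-6·1² = 30 m; v ends 27 m/s.
6–9 s: v starts 27 m/s; Δx = 27·3 + ½·-4·3² = 63 m; v ends 15 m/s.
x(9) = 10 + Σ Δx = 234 m.

234 m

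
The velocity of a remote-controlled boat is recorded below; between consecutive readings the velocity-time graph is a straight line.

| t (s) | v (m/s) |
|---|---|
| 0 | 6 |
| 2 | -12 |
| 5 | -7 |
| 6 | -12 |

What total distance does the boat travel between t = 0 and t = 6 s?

48 m

Total distance travelled is ∫|v| dt — sum the magnitudes of each area piece.
0–2 s: v = 0 at t = 2/3 s; triangle areas 2 + 8 = 10 m
2–5 s: |½(-12 + -7)(3)| = 28.5 m
5–6 s: |½(-7 + -12)(1)| = 9.5 m
Total distance = 48 m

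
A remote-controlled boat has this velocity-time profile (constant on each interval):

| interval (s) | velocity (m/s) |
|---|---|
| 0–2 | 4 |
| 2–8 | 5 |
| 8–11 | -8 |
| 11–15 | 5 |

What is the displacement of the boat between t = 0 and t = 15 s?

34 m

Displacement is the signed area under the v-t curve.
0–2 s: 4 × 2 = 8 m
2–8 s: 5 × 6 = 30 m
8–11 s: -8 × 3 = -24 m
11–15 s: 5 × 4 = 20 m
Net displacement = 34 m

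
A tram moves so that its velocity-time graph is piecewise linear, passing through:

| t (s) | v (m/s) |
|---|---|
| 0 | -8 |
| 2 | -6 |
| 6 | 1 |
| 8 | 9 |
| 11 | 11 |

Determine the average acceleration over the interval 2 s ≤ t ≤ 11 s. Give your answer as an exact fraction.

17/9 m/s²

Average acceleration = Δv/Δt = (11 − -6)/(11 − 2) = 17/9 m/s².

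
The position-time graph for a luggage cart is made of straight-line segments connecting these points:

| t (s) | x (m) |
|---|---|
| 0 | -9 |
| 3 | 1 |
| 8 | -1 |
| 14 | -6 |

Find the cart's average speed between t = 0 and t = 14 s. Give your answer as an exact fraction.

17/14 m/s

Average speed = (total path length)/(elapsed time); on a piecewise-linear x-t graph the path length is Σ|Δx|.
0–3 s: |Δx| = |1 − -9| = 10 m
3–8 s: |Δx| = |-1 − 1| = 2 m
8–14 s: |Δx| = |-6 − -1| = 5 m
Total path = 17 m; average speed = 17/14 = 17/14 m/s.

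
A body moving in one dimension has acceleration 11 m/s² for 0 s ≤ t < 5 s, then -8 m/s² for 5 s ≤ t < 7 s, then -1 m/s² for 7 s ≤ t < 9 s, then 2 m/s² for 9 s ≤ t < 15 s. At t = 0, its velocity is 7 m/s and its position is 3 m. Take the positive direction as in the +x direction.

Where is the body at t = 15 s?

673.5 m

On each constant-a segment, Δv = aΔt and Δx = v₀Δt + ½aΔt²; chain segment to segment.
0–5 s: v starts 7 m/s; Δx = 7·5 + ½·11·5² = 172.5 m; v ends 62 m/s.
5–7 s: v starts 62 m/s; Δx = 62·2 + ½·-8·2² = 108 m; v ends 46 m/s.
7–9 s: v starts 46 m/s; Δx = 46·2 + ½·-1·2² = 90 m; v ends 44 m/s.
9–15 s: v starts 44 m/s; Δx = 44·6 + ½·2·6² = 300 m; v ends 56 m/s.
x(15) = 3 + Σ Δx = 673.5 m.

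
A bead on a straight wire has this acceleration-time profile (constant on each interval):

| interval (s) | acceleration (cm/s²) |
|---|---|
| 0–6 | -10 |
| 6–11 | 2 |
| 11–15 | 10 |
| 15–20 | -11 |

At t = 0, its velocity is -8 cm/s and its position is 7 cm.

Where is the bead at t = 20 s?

On each constant-a segment, Δv = aΔt and Δx = v₀Δt + ½aΔt²; chain segment to segment.
0–6 s: v starts -8 cm/s; Δx = -8·6 + ½·-10·6² = -228 cm; v ends -68 cm/s.
6–11 s: v starts -68 cm/s; Δx = -68·5 + ½·2·5² = -315 cm; v ends -58 cm/s.
11–15 s: v starts -58 cm/s; Δx = -58·4 + ½·10·4² = -152 cm; v ends -18 cm/s.
15–20 s: v starts -18 cm/s; Δx = -18·5 + ½·-11·5² = -227.5 cm; v ends -73 cm/s.
x(20) = 7 + Σ Δx = -915.5 cm.

-915.5 cm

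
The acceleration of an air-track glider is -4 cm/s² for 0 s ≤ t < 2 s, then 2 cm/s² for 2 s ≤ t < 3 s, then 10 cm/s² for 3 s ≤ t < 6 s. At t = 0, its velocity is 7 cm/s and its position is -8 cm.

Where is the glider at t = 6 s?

On each constant-a segment, Δv = aΔt and Δx = v₀Δt + ½aΔt²; chain segment to segment.
0–2 s: v starts 7 cm/s; Δx = 7·2 + ½·-4·2² = 6 cm; v ends -1 cm/s.
2–3 s: v starts -1 cm/s; Δx = -1·1 + ½·2·1² = 0 cm; v ends 1 cm/s.
3–6 s: v starts 1 cm/s; Δx = 1·3 + ½·10·3² = 48 cm; v ends 31 cm/s.
x(6) = -8 + Σ Δx = 46 cm.

46 cm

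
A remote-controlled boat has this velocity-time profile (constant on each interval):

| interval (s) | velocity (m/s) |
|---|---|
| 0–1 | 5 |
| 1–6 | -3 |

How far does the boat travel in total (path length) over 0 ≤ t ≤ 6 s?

Total distance travelled is ∫|v| dt — sum the magnitudes of each area piece.
0–1 s: |5| × 1 = 5 m
1–6 s: |-3| × 5 = 15 m
Total distance = 20 m

20 m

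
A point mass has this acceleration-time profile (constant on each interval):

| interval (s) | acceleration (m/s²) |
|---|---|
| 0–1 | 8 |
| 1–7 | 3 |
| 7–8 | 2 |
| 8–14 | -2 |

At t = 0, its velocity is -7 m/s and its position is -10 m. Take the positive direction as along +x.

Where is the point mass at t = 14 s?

On each constant-a segment, Δv = aΔt and Δx = v₀Δt + ½aΔt²; chain segment to segment.
0–1 s: v starts -7 m/s; Δx = -7·1 + ½·8·1² = -3 m; v ends 1 m/s.
1–7 s: v starts 1 m/s; Δx = 1·6 + ½·3·6² = 60 m; v ends 19 m/s.
7–8 s: v starts 19 m/s; Δx = 19·1 + ½·2·1² = 20 m; v ends 21 m/s.
8–14 s: v starts 21 m/s; Δx = 21·6 + ½·-2·6² = 90 m; v ends 9 m/s.
x(14) = -10 + Σ Δx = 157 m.

157 m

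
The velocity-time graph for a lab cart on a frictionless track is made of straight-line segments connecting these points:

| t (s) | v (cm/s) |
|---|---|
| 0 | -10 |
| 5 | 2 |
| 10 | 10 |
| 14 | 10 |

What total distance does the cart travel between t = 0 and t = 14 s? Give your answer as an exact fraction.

275/3 cm

Total distance travelled is ∫|v| dt — sum the magnitudes of each area piece.
0–5 s: v = 0 at t = 25/6 s; triangle areas 125/6 + 5/6 = 65/3 cm
5–10 s: |½(2 + 10)(5)| = 30 cm
10–14 s: |10| × 4 = 40 cm
Total distance = 275/3 cm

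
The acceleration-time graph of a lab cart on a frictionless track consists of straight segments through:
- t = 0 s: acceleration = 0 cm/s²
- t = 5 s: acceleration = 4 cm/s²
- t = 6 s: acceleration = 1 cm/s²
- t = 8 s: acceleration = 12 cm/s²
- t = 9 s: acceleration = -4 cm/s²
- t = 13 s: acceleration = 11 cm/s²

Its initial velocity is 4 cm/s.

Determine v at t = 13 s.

Δv equals the area under the a-t graph; then v = v₀ + Δv.
0–5 s: ½(0 + 4)(5) = 10 cm/s
5–6 s: ½(4 + 1)(1) = 2.5 cm/s
6–8 s: ½(1 + 12)(2) = 13 cm/s
8–9 s: ½(12 + -4)(1) = 4 cm/s
9–13 s: ½(-4 + 11)(4) = 14 cm/s
Δv = 43.5 cm/s, so v(13) = 4 + (43.5) = 47.5 cm/s.

47.5 cm/s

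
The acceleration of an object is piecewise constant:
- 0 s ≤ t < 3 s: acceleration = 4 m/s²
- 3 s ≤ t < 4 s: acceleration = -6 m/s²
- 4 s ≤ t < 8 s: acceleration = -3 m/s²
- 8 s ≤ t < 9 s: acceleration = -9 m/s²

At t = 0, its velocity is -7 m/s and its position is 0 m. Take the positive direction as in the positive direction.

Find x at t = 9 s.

-46.5 m

On each constant-a segment, Δv = aΔt and Δx = v₀Δt + ½aΔt²; chain segment to segment.
0–3 s: v starts -7 m/s; Δx = -7·3 + ½·4·3² = -3 m; v ends 5 m/s.
3–4 s: v starts 5 m/s; Δx = 5·1 + ½·-6·1² = 2 m; v ends -1 m/s.
4–8 s: v starts -1 m/s; Δx = -1·4 + ½·-3·4² = -28 m; v ends -13 m/s.
8–9 s: v starts -13 m/s; Δx = -13·1 + ½·-9·1² = -17.5 m; v ends -22 m/s.
x(9) = 0 + Σ Δx = -46.5 m.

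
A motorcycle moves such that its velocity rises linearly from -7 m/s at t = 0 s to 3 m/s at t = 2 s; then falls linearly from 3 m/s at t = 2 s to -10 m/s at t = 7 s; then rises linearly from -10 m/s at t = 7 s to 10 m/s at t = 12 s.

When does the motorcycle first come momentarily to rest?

t = 1.4 s

v changes sign on 0–2 s (from -7 to 3); the graph is linear there, so v = 0 at t = 0 + (7)·(2 − 0)/(3 − -7) = 1.4 s.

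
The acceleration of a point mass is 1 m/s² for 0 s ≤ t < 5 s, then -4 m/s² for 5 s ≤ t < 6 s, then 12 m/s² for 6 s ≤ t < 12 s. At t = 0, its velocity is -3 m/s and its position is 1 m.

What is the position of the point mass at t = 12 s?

202.5 m

On each constant-a segment, Δv = aΔt and Δx = v₀Δt + ½aΔt²; chain segment to segment.
0–5 s: v starts -3 m/s; Δx = -3·5 + ½·1·5² = -2.5 m; v ends 2 m/s.
5–6 s: v starts 2 m/s; Δx = 2·1 + ½·-4·1² = 0 m; v ends -2 m/s.
6–12 s: v starts -2 m/s; Δx = -2·6 + ½·12·6² = 204 m; v ends 70 m/s.
x(12) = 1 + Σ Δx = 202.5 m.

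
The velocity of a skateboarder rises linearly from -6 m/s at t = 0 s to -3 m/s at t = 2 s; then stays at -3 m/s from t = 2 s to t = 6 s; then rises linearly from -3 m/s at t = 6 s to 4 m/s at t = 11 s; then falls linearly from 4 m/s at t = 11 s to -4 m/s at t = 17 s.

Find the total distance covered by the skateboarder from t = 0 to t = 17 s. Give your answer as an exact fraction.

587/14 m

Distance (not displacement) is the total path length: add the absolute areas under v-t.
0–2 s: |½(-6 + -3)(2)| = 9 m
2–6 s: |-3| × 4 = 12 m
6–11 s: v = 0 at t = 57/7 s; triangle areas 45/14 + 40/7 = 125/14 m
11–17 s: v = 0 at t = 14 s; triangle areas 6 + 6 = 12 m
Total distance = 587/14 m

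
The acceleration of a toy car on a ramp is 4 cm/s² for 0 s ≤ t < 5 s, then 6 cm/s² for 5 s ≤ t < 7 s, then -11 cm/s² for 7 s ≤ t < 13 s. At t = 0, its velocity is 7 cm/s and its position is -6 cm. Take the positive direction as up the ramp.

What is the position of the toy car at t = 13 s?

181 cm

On each constant-a segment, Δv = aΔt and Δx = v₀Δt + ½aΔt²; chain segment to segment.
0–5 s: v starts 7 cm/s; Δx = 7·5 + ½·4·5² = 85 cm; v ends 27 cm/s.
5–7 s: v starts 27 cm/s; Δx = 27·2 + ½·6·2² = 66 cm; v ends 39 cm/s.
7–13 s: v starts 39 cm/s; Δx = 39·6 + ½·-11·6² = 36 cm; v ends -27 cm/s.
x(13) = -6 + Σ Δx = 181 cm.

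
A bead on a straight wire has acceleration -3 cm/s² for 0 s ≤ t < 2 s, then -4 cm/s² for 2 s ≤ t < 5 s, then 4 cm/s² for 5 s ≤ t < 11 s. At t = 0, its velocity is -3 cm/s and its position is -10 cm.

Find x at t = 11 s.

On each constant-a segment, Δv = aΔt and Δx = v₀Δt + ½aΔt²; chain segment to segment.
0–2 s: v starts -3 cm/s; Δx = -3·2 + ½·-3·2² = -12 cm; v ends -9 cm/s.
2–5 s: v starts -9 cm/s; Δx = -9·3 + ½·-4·3² = -45 cm; v ends -21 cm/s.
5–11 s: v starts -21 cm/s; Δx = -21·6 + ½·4·6² = -54 cm; v ends 3 cm/s.
x(11) = -10 + Σ Δx = -121 cm.

-121 cm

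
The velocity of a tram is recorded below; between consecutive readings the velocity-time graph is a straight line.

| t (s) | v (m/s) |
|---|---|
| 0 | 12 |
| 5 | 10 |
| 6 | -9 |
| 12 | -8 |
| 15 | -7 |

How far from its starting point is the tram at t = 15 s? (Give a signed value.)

Net displacement equals the area under the velocity-time graph (areas below the axis count negative).
0–5 s: ½(12 + 10)(5) = 55 m
5–6 s: ½(10 + -9)(1) = 0.5 m
6–12 s: ½(-9 + -8)(6) = -51 m
12–15 s: ½(-8 + -7)(3) = -22.5 m
Net displacement = -18 m

-18 m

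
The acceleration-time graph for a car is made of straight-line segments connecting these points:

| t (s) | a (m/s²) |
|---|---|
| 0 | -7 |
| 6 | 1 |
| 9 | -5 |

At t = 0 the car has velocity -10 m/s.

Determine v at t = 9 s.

-34 m/s

Δv equals the area under the a-t graph; then v = v₀ + Δv.
0–6 s: ½(-7 + 1)(6) = -18 m/s
6–9 s: ½(1 + -5)(3) = -6 m/s
Δv = -24 m/s, so v(9) = -10 + (-24) = -34 m/s.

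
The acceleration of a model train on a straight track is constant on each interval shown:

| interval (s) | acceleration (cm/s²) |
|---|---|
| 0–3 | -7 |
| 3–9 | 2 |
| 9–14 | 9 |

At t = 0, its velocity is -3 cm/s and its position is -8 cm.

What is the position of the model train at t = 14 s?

-104 cm

On each constant-a segment, Δv = aΔt and Δx = v₀Δt + ½aΔt²; chain segment to segment.
0–3 s: v starts -3 cm/s; Δx = -3·3 + ½·-7·3² = -40.5 cm; v ends -24 cm/s.
3–9 s: v starts -24 cm/s; Δx = -24·6 + ½·2·6² = -108 cm; v ends -12 cm/s.
9–14 s: v starts -12 cm/s; Δx = -12·5 + ½·9·5² = 52.5 cm; v ends 33 cm/s.
x(14) = -8 + Σ Δx = -104 cm.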